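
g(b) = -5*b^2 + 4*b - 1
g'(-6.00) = 64.00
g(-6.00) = -205.00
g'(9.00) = -86.00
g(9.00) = -370.00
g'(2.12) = -17.20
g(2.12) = -14.99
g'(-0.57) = 9.70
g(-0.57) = -4.90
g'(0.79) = -3.90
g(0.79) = -0.96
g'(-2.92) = 33.20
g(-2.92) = -55.31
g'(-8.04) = 84.40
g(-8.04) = -356.37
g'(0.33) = 0.70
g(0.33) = -0.22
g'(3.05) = -26.50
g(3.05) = -35.31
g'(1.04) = -6.40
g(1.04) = -2.25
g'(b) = 4 - 10*b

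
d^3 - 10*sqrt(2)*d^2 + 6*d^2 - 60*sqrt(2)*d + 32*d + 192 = (d + 6)*(d - 8*sqrt(2))*(d - 2*sqrt(2))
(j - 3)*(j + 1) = j^2 - 2*j - 3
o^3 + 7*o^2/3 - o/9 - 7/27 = (o - 1/3)*(o + 1/3)*(o + 7/3)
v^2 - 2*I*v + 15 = (v - 5*I)*(v + 3*I)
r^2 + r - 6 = (r - 2)*(r + 3)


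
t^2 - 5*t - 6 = (t - 6)*(t + 1)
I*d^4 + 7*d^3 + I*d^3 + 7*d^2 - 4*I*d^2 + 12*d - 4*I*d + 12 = (d - 6*I)*(d - 2*I)*(d + I)*(I*d + I)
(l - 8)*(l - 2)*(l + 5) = l^3 - 5*l^2 - 34*l + 80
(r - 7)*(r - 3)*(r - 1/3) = r^3 - 31*r^2/3 + 73*r/3 - 7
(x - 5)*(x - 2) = x^2 - 7*x + 10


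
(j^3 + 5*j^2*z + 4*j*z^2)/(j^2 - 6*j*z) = (j^2 + 5*j*z + 4*z^2)/(j - 6*z)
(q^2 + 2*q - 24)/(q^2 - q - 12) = (q + 6)/(q + 3)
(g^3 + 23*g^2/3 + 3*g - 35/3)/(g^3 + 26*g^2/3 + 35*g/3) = (g - 1)/g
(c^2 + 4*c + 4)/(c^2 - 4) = (c + 2)/(c - 2)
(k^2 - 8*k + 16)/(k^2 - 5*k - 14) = (-k^2 + 8*k - 16)/(-k^2 + 5*k + 14)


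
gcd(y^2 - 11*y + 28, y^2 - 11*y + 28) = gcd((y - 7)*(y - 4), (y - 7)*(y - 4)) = y^2 - 11*y + 28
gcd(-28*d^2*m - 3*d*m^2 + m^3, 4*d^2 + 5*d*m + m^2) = 4*d + m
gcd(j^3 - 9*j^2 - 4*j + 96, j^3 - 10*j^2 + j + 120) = j^2 - 5*j - 24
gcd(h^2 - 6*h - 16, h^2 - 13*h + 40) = h - 8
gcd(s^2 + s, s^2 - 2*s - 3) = s + 1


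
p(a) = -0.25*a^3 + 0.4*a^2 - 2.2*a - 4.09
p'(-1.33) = -4.59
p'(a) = -0.75*a^2 + 0.8*a - 2.2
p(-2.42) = 7.12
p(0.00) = -4.09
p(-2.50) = 7.82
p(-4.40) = 34.63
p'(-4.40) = -20.24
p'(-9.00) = -70.15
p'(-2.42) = -8.53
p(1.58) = -7.55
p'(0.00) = -2.20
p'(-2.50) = -8.89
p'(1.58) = -2.81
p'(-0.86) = -3.44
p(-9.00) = 230.36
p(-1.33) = 0.13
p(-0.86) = -1.74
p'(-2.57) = -9.21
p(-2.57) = 8.45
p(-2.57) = 8.45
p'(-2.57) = -9.21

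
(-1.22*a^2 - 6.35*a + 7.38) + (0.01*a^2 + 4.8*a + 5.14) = -1.21*a^2 - 1.55*a + 12.52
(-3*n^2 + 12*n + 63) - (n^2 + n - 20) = -4*n^2 + 11*n + 83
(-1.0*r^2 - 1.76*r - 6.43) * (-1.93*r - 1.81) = 1.93*r^3 + 5.2068*r^2 + 15.5955*r + 11.6383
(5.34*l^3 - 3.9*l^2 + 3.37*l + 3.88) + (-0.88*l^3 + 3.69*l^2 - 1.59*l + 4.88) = 4.46*l^3 - 0.21*l^2 + 1.78*l + 8.76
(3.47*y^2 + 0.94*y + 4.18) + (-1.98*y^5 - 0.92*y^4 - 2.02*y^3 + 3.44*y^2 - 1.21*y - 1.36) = -1.98*y^5 - 0.92*y^4 - 2.02*y^3 + 6.91*y^2 - 0.27*y + 2.82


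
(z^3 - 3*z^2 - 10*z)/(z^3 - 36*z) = (z^2 - 3*z - 10)/(z^2 - 36)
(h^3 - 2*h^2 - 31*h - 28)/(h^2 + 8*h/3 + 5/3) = 3*(h^2 - 3*h - 28)/(3*h + 5)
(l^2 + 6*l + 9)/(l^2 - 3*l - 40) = (l^2 + 6*l + 9)/(l^2 - 3*l - 40)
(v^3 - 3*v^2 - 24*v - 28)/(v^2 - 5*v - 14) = v + 2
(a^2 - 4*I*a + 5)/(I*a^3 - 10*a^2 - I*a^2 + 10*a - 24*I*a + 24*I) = (-I*a^2 - 4*a - 5*I)/(a^3 + a^2*(-1 + 10*I) + a*(-24 - 10*I) + 24)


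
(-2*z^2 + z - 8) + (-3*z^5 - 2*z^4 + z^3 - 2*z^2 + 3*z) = -3*z^5 - 2*z^4 + z^3 - 4*z^2 + 4*z - 8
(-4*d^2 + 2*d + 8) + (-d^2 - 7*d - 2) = -5*d^2 - 5*d + 6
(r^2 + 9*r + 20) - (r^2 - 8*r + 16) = 17*r + 4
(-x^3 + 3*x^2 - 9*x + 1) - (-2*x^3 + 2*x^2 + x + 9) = x^3 + x^2 - 10*x - 8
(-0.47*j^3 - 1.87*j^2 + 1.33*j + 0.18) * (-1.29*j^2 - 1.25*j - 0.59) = 0.6063*j^5 + 2.9998*j^4 + 0.8991*j^3 - 0.7914*j^2 - 1.0097*j - 0.1062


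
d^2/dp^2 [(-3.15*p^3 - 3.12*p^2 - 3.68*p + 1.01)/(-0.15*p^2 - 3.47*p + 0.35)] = (73.1060999999999*p^3 - 22.1076*p^2 + 0.320219999999992*p - 14.725548)/(0.003375*p^6 + 0.234225*p^5 + 5.39478*p^4 + 40.688873*p^3 - 12.58782*p^2 + 1.275225*p - 0.042875)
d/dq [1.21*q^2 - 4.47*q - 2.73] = 2.42*q - 4.47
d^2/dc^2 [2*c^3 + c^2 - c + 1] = 12*c + 2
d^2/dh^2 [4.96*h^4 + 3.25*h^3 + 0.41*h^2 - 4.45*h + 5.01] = 59.52*h^2 + 19.5*h + 0.82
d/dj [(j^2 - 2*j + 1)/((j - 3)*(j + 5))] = 4*(j^2 - 8*j + 7)/(j^4 + 4*j^3 - 26*j^2 - 60*j + 225)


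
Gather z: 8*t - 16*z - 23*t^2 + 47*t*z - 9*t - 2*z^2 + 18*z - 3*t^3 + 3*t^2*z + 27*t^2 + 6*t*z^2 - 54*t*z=-3*t^3 + 4*t^2 - t + z^2*(6*t - 2) + z*(3*t^2 - 7*t + 2)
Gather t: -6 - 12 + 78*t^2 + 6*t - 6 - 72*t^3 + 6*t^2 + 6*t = -72*t^3 + 84*t^2 + 12*t - 24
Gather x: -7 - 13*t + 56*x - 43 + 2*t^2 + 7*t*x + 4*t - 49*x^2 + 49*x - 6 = 2*t^2 - 9*t - 49*x^2 + x*(7*t + 105) - 56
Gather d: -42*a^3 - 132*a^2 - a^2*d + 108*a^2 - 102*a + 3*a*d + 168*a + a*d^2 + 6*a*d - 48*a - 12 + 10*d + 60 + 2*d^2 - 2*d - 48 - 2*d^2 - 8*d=-42*a^3 - 24*a^2 + a*d^2 + 18*a + d*(-a^2 + 9*a)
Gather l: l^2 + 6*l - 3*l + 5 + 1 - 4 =l^2 + 3*l + 2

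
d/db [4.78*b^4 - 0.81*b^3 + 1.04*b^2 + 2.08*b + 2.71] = 19.12*b^3 - 2.43*b^2 + 2.08*b + 2.08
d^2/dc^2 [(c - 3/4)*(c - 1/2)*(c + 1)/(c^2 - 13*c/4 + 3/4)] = 20*(52*c^3 - 36*c^2 + 9)/(64*c^6 - 624*c^5 + 2172*c^4 - 3133*c^3 + 1629*c^2 - 351*c + 27)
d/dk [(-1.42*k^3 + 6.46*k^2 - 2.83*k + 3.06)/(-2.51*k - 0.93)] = (7.1284*k^3 - 12.2528*k^2 - 12.0156*k + 10.3125)/(6.3001*k^2 + 4.6686*k + 0.8649)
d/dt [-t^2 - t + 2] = -2*t - 1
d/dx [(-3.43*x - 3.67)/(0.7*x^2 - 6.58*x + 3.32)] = (2.401*x^2 + 5.138*x - 35.5362)/(0.49*x^4 - 9.212*x^3 + 47.9444*x^2 - 43.6912*x + 11.0224)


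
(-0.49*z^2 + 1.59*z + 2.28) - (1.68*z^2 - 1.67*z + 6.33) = -2.17*z^2 + 3.26*z - 4.05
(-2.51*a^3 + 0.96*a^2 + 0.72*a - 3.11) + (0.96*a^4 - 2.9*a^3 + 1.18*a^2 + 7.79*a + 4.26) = 0.96*a^4 - 5.41*a^3 + 2.14*a^2 + 8.51*a + 1.15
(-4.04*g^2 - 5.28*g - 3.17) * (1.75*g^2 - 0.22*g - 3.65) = -7.07*g^4 - 8.3512*g^3 + 10.3601*g^2 + 19.9694*g + 11.5705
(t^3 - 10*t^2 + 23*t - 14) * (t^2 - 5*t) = t^5 - 15*t^4 + 73*t^3 - 129*t^2 + 70*t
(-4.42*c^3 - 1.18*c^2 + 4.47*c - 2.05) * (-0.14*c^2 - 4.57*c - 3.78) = 0.6188*c^5 + 20.3646*c^4 + 21.4744*c^3 - 15.6805*c^2 - 7.5281*c + 7.749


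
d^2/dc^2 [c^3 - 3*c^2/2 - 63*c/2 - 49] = 6*c - 3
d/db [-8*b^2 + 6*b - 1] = 6 - 16*b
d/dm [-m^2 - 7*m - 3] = -2*m - 7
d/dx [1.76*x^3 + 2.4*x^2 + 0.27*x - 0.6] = 5.28*x^2 + 4.8*x + 0.27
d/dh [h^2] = 2*h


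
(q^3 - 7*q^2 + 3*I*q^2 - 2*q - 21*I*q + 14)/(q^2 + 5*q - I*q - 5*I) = (q^3 + q^2*(-7 + 3*I) - q*(2 + 21*I) + 14)/(q^2 + q*(5 - I) - 5*I)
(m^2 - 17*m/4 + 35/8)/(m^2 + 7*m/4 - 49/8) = (2*m - 5)/(2*m + 7)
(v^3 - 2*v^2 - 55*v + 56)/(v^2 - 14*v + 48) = (v^2 + 6*v - 7)/(v - 6)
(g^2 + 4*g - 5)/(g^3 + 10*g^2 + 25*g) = (g - 1)/(g*(g + 5))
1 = 1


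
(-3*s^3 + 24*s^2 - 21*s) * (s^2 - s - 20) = -3*s^5 + 27*s^4 + 15*s^3 - 459*s^2 + 420*s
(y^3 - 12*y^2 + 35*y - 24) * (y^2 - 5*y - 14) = y^5 - 17*y^4 + 81*y^3 - 31*y^2 - 370*y + 336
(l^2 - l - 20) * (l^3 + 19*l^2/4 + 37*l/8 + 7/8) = l^5 + 15*l^4/4 - 161*l^3/8 - 395*l^2/4 - 747*l/8 - 35/2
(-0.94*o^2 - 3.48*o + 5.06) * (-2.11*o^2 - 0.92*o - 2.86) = 1.9834*o^4 + 8.2076*o^3 - 4.7866*o^2 + 5.2976*o - 14.4716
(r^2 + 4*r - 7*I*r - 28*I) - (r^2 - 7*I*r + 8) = 4*r - 8 - 28*I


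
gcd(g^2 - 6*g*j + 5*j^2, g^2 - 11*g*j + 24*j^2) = 1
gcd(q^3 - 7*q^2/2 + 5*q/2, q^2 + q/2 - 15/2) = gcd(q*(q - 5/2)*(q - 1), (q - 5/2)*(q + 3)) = q - 5/2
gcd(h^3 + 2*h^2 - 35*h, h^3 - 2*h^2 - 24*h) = h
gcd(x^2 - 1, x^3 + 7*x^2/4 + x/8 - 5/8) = x + 1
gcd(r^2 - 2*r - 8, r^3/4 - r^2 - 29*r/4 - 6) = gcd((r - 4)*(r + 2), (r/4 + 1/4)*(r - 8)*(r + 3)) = 1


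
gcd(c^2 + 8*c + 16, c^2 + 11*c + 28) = c + 4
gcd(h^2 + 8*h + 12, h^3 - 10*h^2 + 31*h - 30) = 1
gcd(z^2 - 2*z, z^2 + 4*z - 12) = z - 2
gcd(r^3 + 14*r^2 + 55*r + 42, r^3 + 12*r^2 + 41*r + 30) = r^2 + 7*r + 6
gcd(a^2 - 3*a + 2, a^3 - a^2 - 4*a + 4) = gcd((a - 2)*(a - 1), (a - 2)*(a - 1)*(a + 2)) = a^2 - 3*a + 2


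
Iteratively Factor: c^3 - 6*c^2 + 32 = (c - 4)*(c^2 - 2*c - 8) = (c - 4)*(c + 2)*(c - 4)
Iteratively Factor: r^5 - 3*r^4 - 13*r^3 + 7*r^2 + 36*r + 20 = (r - 2)*(r^4 - r^3 - 15*r^2 - 23*r - 10) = (r - 2)*(r + 2)*(r^3 - 3*r^2 - 9*r - 5) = (r - 2)*(r + 1)*(r + 2)*(r^2 - 4*r - 5) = (r - 5)*(r - 2)*(r + 1)*(r + 2)*(r + 1)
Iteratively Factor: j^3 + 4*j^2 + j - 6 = (j - 1)*(j^2 + 5*j + 6) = (j - 1)*(j + 2)*(j + 3)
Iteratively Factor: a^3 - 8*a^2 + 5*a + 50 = (a + 2)*(a^2 - 10*a + 25) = (a - 5)*(a + 2)*(a - 5)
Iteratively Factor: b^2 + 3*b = (b + 3)*(b)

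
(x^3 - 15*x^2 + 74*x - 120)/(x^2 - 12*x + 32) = (x^2 - 11*x + 30)/(x - 8)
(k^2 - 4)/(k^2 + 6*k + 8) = (k - 2)/(k + 4)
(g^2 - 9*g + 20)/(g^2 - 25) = (g - 4)/(g + 5)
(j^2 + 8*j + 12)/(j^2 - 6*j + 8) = (j^2 + 8*j + 12)/(j^2 - 6*j + 8)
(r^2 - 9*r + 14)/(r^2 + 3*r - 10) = (r - 7)/(r + 5)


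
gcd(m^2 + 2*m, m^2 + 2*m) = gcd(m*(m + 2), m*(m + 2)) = m^2 + 2*m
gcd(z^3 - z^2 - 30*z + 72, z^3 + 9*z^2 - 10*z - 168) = z^2 + 2*z - 24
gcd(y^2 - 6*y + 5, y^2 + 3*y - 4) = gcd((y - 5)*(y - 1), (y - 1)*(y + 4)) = y - 1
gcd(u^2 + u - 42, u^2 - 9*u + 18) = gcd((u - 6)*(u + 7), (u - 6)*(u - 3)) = u - 6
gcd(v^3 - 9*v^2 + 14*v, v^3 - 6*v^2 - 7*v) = v^2 - 7*v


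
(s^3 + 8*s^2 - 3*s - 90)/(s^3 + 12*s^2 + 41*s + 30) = (s - 3)/(s + 1)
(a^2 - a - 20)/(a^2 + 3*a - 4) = (a - 5)/(a - 1)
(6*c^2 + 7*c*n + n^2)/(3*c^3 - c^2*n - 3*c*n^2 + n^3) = (6*c + n)/(3*c^2 - 4*c*n + n^2)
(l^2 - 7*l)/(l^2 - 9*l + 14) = l/(l - 2)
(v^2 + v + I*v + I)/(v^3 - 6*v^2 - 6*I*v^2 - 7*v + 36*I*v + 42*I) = (v + I)/(v^2 - v*(7 + 6*I) + 42*I)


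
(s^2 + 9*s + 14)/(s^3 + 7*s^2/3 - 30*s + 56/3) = 3*(s + 2)/(3*s^2 - 14*s + 8)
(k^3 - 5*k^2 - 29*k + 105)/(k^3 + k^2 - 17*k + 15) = (k - 7)/(k - 1)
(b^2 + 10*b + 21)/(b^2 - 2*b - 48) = (b^2 + 10*b + 21)/(b^2 - 2*b - 48)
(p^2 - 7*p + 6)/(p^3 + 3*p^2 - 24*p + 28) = (p^2 - 7*p + 6)/(p^3 + 3*p^2 - 24*p + 28)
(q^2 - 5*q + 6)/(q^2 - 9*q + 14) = (q - 3)/(q - 7)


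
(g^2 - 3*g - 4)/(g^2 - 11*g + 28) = (g + 1)/(g - 7)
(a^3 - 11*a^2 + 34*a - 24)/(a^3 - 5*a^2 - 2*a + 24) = (a^2 - 7*a + 6)/(a^2 - a - 6)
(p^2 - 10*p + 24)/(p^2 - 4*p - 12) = (p - 4)/(p + 2)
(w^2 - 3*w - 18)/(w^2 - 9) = (w - 6)/(w - 3)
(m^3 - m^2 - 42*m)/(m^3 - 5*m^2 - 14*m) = (m + 6)/(m + 2)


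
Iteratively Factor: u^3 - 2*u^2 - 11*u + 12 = (u + 3)*(u^2 - 5*u + 4) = (u - 4)*(u + 3)*(u - 1)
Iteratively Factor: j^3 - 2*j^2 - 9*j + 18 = (j - 3)*(j^2 + j - 6) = (j - 3)*(j - 2)*(j + 3)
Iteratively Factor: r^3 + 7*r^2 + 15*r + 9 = (r + 1)*(r^2 + 6*r + 9) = (r + 1)*(r + 3)*(r + 3)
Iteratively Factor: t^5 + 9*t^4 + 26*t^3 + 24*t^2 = (t)*(t^4 + 9*t^3 + 26*t^2 + 24*t) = t*(t + 2)*(t^3 + 7*t^2 + 12*t) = t^2*(t + 2)*(t^2 + 7*t + 12) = t^2*(t + 2)*(t + 3)*(t + 4)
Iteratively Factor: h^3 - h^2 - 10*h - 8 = (h - 4)*(h^2 + 3*h + 2) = (h - 4)*(h + 2)*(h + 1)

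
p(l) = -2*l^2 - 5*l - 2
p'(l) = -4*l - 5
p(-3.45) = -8.56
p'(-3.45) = 8.80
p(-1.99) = 0.03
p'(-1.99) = 2.96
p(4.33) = -61.15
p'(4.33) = -22.32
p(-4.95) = -26.26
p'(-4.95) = 14.80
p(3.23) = -39.02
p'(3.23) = -17.92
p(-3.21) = -6.56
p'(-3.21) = 7.84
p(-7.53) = -77.75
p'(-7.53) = 25.12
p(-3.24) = -6.80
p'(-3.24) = 7.96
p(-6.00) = -44.00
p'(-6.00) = 19.00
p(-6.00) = -44.00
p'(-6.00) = 19.00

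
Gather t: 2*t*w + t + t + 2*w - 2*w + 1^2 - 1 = t*(2*w + 2)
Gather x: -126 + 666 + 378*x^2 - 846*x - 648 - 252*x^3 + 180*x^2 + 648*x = -252*x^3 + 558*x^2 - 198*x - 108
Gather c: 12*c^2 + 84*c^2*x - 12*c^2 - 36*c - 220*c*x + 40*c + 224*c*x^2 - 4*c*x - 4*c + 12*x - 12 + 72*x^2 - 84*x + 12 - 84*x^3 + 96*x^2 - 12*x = 84*c^2*x + c*(224*x^2 - 224*x) - 84*x^3 + 168*x^2 - 84*x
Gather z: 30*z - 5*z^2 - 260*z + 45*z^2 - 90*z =40*z^2 - 320*z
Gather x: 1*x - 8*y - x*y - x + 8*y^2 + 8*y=-x*y + 8*y^2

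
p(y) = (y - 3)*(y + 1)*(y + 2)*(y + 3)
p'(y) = (y - 3)*(y + 1)*(y + 2) + (y - 3)*(y + 1)*(y + 3) + (y - 3)*(y + 2)*(y + 3) + (y + 1)*(y + 2)*(y + 3)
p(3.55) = 90.97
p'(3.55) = 215.68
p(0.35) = -28.16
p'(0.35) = -30.63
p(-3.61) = 16.94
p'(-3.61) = -47.35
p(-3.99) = 41.18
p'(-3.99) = -81.94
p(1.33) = -56.11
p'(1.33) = -20.29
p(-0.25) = -11.73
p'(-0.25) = -23.00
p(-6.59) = 883.36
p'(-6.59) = -688.65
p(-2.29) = -1.41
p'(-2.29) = 4.22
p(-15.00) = 39312.00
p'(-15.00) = -11292.00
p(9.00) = 7920.00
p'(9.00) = 3492.00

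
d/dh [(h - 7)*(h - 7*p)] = 2*h - 7*p - 7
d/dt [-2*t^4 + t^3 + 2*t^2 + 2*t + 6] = -8*t^3 + 3*t^2 + 4*t + 2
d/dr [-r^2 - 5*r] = -2*r - 5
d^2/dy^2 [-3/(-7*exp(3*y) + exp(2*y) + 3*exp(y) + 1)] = 3*((-63*exp(2*y) + 4*exp(y) + 3)*(-7*exp(3*y) + exp(2*y) + 3*exp(y) + 1) - 2*(-21*exp(2*y) + 2*exp(y) + 3)^2*exp(y))*exp(y)/(-7*exp(3*y) + exp(2*y) + 3*exp(y) + 1)^3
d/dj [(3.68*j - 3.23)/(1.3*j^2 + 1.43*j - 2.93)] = (-4.784*j^2 + 8.398*j - 6.1635)/(1.69*j^4 + 3.718*j^3 - 5.5731*j^2 - 8.3798*j + 8.5849)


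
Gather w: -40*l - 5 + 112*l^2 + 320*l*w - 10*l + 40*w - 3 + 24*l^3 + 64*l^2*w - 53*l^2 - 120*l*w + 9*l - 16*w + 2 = 24*l^3 + 59*l^2 - 41*l + w*(64*l^2 + 200*l + 24) - 6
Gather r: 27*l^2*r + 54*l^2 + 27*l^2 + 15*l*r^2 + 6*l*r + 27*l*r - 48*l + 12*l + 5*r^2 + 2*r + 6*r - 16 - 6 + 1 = 81*l^2 - 36*l + r^2*(15*l + 5) + r*(27*l^2 + 33*l + 8) - 21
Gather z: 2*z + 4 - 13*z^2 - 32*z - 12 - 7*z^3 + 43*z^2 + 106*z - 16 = -7*z^3 + 30*z^2 + 76*z - 24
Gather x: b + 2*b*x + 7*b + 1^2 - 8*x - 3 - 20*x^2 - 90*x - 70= 8*b - 20*x^2 + x*(2*b - 98) - 72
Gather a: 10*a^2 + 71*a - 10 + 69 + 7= 10*a^2 + 71*a + 66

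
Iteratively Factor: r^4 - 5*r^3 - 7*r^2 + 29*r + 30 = (r - 3)*(r^3 - 2*r^2 - 13*r - 10) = (r - 5)*(r - 3)*(r^2 + 3*r + 2) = (r - 5)*(r - 3)*(r + 1)*(r + 2)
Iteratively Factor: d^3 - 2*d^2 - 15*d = (d - 5)*(d^2 + 3*d) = (d - 5)*(d + 3)*(d)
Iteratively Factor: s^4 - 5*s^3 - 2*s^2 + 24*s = (s - 3)*(s^3 - 2*s^2 - 8*s) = (s - 4)*(s - 3)*(s^2 + 2*s) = (s - 4)*(s - 3)*(s + 2)*(s)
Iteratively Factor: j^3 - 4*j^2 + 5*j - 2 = (j - 1)*(j^2 - 3*j + 2) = (j - 1)^2*(j - 2)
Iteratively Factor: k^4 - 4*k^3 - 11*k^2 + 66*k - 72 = (k - 3)*(k^3 - k^2 - 14*k + 24) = (k - 3)^2*(k^2 + 2*k - 8) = (k - 3)^2*(k + 4)*(k - 2)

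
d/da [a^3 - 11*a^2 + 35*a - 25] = 3*a^2 - 22*a + 35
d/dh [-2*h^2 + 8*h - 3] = 8 - 4*h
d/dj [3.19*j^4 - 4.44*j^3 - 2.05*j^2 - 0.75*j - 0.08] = 12.76*j^3 - 13.32*j^2 - 4.1*j - 0.75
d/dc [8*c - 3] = 8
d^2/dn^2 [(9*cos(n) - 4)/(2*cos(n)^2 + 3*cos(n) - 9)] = (-324*sin(n)^4*cos(n) + 118*sin(n)^4 - 221*sin(n)^2 - 396*cos(n) - 279*cos(3*n) + 18*cos(5*n) + 373)/(-2*sin(n)^2 + 3*cos(n) - 7)^3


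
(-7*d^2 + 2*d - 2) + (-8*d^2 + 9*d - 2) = -15*d^2 + 11*d - 4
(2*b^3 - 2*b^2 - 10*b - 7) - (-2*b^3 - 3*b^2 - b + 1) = 4*b^3 + b^2 - 9*b - 8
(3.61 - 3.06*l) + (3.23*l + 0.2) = 0.17*l + 3.81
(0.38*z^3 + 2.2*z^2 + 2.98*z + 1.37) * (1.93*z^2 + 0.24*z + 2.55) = 0.7334*z^5 + 4.3372*z^4 + 7.2484*z^3 + 8.9693*z^2 + 7.9278*z + 3.4935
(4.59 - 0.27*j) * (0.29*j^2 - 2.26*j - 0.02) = -0.0783*j^3 + 1.9413*j^2 - 10.368*j - 0.0918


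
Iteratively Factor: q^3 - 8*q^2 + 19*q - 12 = (q - 1)*(q^2 - 7*q + 12) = (q - 4)*(q - 1)*(q - 3)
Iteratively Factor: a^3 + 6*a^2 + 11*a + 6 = (a + 3)*(a^2 + 3*a + 2) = (a + 1)*(a + 3)*(a + 2)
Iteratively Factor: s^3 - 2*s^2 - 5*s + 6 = (s + 2)*(s^2 - 4*s + 3) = (s - 1)*(s + 2)*(s - 3)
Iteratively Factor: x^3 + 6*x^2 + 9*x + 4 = (x + 4)*(x^2 + 2*x + 1) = (x + 1)*(x + 4)*(x + 1)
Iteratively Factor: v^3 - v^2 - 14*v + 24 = (v - 3)*(v^2 + 2*v - 8) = (v - 3)*(v - 2)*(v + 4)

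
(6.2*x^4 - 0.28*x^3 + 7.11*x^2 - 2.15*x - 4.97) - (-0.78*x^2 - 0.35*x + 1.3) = 6.2*x^4 - 0.28*x^3 + 7.89*x^2 - 1.8*x - 6.27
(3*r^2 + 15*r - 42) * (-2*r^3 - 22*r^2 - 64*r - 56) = -6*r^5 - 96*r^4 - 438*r^3 - 204*r^2 + 1848*r + 2352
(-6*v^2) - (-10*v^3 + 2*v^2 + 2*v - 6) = 10*v^3 - 8*v^2 - 2*v + 6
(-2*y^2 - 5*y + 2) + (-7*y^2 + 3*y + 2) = -9*y^2 - 2*y + 4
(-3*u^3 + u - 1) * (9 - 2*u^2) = 6*u^5 - 29*u^3 + 2*u^2 + 9*u - 9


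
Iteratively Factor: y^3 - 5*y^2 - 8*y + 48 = (y - 4)*(y^2 - y - 12) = (y - 4)*(y + 3)*(y - 4)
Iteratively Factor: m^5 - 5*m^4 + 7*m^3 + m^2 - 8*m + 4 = (m - 2)*(m^4 - 3*m^3 + m^2 + 3*m - 2) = (m - 2)*(m - 1)*(m^3 - 2*m^2 - m + 2) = (m - 2)*(m - 1)*(m + 1)*(m^2 - 3*m + 2) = (m - 2)*(m - 1)^2*(m + 1)*(m - 2)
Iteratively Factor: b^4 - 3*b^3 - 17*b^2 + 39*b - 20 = (b - 1)*(b^3 - 2*b^2 - 19*b + 20) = (b - 1)*(b + 4)*(b^2 - 6*b + 5) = (b - 5)*(b - 1)*(b + 4)*(b - 1)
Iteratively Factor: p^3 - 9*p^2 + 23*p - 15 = (p - 1)*(p^2 - 8*p + 15) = (p - 5)*(p - 1)*(p - 3)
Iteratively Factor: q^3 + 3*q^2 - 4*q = (q)*(q^2 + 3*q - 4) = q*(q - 1)*(q + 4)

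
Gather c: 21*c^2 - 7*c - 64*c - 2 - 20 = 21*c^2 - 71*c - 22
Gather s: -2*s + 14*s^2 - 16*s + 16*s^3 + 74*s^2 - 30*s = 16*s^3 + 88*s^2 - 48*s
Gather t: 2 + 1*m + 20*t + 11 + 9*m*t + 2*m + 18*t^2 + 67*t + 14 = 3*m + 18*t^2 + t*(9*m + 87) + 27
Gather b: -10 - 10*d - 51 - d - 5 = -11*d - 66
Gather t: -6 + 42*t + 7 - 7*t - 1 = 35*t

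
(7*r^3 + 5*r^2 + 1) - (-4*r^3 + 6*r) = 11*r^3 + 5*r^2 - 6*r + 1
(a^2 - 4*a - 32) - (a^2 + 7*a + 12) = -11*a - 44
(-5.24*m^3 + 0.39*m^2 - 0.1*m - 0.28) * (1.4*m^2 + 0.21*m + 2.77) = -7.336*m^5 - 0.5544*m^4 - 14.5729*m^3 + 0.6673*m^2 - 0.3358*m - 0.7756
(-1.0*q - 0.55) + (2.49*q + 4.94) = 1.49*q + 4.39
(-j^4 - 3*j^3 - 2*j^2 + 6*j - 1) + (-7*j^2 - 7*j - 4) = -j^4 - 3*j^3 - 9*j^2 - j - 5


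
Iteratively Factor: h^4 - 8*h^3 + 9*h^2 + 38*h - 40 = (h + 2)*(h^3 - 10*h^2 + 29*h - 20) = (h - 5)*(h + 2)*(h^2 - 5*h + 4) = (h - 5)*(h - 4)*(h + 2)*(h - 1)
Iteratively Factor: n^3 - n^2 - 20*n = (n + 4)*(n^2 - 5*n) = n*(n + 4)*(n - 5)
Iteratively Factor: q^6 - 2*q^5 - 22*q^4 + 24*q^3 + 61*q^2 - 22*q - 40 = (q - 1)*(q^5 - q^4 - 23*q^3 + q^2 + 62*q + 40) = (q - 2)*(q - 1)*(q^4 + q^3 - 21*q^2 - 41*q - 20) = (q - 5)*(q - 2)*(q - 1)*(q^3 + 6*q^2 + 9*q + 4) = (q - 5)*(q - 2)*(q - 1)*(q + 4)*(q^2 + 2*q + 1) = (q - 5)*(q - 2)*(q - 1)*(q + 1)*(q + 4)*(q + 1)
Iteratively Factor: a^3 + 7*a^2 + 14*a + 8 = (a + 4)*(a^2 + 3*a + 2) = (a + 1)*(a + 4)*(a + 2)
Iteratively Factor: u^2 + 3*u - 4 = (u + 4)*(u - 1)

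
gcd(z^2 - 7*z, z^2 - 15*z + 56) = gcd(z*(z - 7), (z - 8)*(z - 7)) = z - 7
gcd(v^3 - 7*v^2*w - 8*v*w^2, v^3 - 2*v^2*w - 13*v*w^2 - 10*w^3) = v + w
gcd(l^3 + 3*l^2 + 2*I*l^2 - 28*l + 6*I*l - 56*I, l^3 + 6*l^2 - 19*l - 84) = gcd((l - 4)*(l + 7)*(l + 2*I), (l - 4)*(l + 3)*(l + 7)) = l^2 + 3*l - 28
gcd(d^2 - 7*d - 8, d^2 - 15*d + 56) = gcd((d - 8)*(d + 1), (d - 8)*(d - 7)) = d - 8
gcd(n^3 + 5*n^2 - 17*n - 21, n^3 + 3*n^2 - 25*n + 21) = n^2 + 4*n - 21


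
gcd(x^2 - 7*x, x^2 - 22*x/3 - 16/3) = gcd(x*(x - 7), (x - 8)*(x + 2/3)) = 1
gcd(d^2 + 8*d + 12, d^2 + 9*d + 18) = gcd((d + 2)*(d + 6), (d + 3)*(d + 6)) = d + 6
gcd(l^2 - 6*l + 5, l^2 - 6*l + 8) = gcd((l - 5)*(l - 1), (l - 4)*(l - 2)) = 1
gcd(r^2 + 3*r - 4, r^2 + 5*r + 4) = r + 4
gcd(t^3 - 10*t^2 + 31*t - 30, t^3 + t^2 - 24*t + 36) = t^2 - 5*t + 6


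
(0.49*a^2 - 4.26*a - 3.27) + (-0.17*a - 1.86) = 0.49*a^2 - 4.43*a - 5.13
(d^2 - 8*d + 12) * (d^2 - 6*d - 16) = d^4 - 14*d^3 + 44*d^2 + 56*d - 192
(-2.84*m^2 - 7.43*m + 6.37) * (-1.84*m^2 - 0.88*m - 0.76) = 5.2256*m^4 + 16.1704*m^3 - 3.024*m^2 + 0.0411999999999999*m - 4.8412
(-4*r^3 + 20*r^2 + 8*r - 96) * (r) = -4*r^4 + 20*r^3 + 8*r^2 - 96*r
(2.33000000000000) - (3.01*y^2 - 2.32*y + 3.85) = -3.01*y^2 + 2.32*y - 1.52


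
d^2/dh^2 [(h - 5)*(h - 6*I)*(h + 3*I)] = 6*h - 10 - 6*I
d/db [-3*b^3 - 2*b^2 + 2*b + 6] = -9*b^2 - 4*b + 2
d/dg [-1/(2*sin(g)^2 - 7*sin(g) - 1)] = (4*sin(g) - 7)*cos(g)/(7*sin(g) + cos(2*g))^2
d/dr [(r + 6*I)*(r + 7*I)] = 2*r + 13*I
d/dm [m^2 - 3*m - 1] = 2*m - 3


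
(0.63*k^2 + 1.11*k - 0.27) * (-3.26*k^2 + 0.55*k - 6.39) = -2.0538*k^4 - 3.2721*k^3 - 2.535*k^2 - 7.2414*k + 1.7253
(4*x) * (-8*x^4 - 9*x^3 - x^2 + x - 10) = -32*x^5 - 36*x^4 - 4*x^3 + 4*x^2 - 40*x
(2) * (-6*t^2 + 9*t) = -12*t^2 + 18*t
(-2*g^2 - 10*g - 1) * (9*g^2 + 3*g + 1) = -18*g^4 - 96*g^3 - 41*g^2 - 13*g - 1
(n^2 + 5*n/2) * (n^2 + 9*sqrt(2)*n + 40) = n^4 + 5*n^3/2 + 9*sqrt(2)*n^3 + 45*sqrt(2)*n^2/2 + 40*n^2 + 100*n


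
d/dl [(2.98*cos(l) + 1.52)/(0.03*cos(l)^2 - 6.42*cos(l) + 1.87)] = (0.0894*cos(l)^2 + 0.0912000000000006*cos(l) - 15.331)*sin(l)/(0.0009*cos(l)^4 - 0.3852*cos(l)^3 + 41.3286*cos(l)^2 - 24.0108*cos(l) + 3.4969)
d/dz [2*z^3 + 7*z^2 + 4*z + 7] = 6*z^2 + 14*z + 4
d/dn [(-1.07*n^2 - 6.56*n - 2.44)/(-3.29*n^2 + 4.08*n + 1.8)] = (-25.948*n^2 - 19.9072*n - 1.8528)/(10.8241*n^4 - 26.8464*n^3 + 4.8024*n^2 + 14.688*n + 3.24)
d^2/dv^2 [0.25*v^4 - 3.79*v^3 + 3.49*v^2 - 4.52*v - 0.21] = 3.0*v^2 - 22.74*v + 6.98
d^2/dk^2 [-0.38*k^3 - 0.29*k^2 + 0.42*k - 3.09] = -2.28*k - 0.58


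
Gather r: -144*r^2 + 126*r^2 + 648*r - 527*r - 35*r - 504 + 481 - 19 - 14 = -18*r^2 + 86*r - 56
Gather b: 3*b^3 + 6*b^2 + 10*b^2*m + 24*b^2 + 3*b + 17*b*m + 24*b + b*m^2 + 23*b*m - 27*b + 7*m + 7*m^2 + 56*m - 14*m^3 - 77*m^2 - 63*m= 3*b^3 + b^2*(10*m + 30) + b*(m^2 + 40*m) - 14*m^3 - 70*m^2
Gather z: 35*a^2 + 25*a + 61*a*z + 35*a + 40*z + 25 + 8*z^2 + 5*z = 35*a^2 + 60*a + 8*z^2 + z*(61*a + 45) + 25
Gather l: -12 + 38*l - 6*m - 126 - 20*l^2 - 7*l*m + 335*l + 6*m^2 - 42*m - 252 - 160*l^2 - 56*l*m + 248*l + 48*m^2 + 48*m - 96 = -180*l^2 + l*(621 - 63*m) + 54*m^2 - 486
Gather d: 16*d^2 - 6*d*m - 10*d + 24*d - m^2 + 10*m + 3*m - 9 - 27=16*d^2 + d*(14 - 6*m) - m^2 + 13*m - 36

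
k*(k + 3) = k^2 + 3*k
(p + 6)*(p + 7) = p^2 + 13*p + 42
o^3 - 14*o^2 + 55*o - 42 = (o - 7)*(o - 6)*(o - 1)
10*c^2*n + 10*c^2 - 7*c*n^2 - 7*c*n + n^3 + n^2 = (-5*c + n)*(-2*c + n)*(n + 1)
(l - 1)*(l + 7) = l^2 + 6*l - 7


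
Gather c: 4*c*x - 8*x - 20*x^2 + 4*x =4*c*x - 20*x^2 - 4*x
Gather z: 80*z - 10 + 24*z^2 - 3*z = 24*z^2 + 77*z - 10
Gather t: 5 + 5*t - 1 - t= 4*t + 4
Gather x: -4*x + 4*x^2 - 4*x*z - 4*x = 4*x^2 + x*(-4*z - 8)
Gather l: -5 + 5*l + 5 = 5*l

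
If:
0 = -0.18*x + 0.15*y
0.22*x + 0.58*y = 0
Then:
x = 0.00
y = 0.00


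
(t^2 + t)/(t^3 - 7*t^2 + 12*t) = (t + 1)/(t^2 - 7*t + 12)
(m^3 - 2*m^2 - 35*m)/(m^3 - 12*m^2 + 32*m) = (m^2 - 2*m - 35)/(m^2 - 12*m + 32)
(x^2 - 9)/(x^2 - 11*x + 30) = (x^2 - 9)/(x^2 - 11*x + 30)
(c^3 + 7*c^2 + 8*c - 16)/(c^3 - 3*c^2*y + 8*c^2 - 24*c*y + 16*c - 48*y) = (1 - c)/(-c + 3*y)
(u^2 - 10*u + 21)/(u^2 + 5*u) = (u^2 - 10*u + 21)/(u*(u + 5))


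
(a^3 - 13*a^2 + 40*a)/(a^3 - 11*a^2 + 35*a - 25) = a*(a - 8)/(a^2 - 6*a + 5)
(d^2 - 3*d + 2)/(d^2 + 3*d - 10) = (d - 1)/(d + 5)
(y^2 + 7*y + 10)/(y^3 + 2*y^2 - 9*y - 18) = (y + 5)/(y^2 - 9)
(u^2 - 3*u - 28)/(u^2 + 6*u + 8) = (u - 7)/(u + 2)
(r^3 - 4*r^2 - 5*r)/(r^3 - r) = (r - 5)/(r - 1)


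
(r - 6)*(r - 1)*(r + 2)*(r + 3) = r^4 - 2*r^3 - 23*r^2 - 12*r + 36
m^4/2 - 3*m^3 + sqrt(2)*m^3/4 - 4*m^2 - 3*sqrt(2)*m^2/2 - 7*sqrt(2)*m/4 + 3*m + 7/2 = (m/2 + sqrt(2)/2)*(m - 7)*(m + 1)*(m - sqrt(2)/2)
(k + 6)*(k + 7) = k^2 + 13*k + 42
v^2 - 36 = (v - 6)*(v + 6)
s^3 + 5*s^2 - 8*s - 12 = (s - 2)*(s + 1)*(s + 6)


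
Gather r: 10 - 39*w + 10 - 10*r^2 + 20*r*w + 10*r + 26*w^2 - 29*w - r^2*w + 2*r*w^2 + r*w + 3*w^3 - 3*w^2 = r^2*(-w - 10) + r*(2*w^2 + 21*w + 10) + 3*w^3 + 23*w^2 - 68*w + 20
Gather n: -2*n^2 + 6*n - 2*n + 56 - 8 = -2*n^2 + 4*n + 48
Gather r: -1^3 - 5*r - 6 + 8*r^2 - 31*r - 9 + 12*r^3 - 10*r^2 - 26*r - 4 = 12*r^3 - 2*r^2 - 62*r - 20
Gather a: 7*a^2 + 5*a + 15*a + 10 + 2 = 7*a^2 + 20*a + 12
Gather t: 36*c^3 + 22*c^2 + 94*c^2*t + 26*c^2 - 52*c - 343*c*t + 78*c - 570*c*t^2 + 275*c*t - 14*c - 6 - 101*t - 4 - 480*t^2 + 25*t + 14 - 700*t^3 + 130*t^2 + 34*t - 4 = 36*c^3 + 48*c^2 + 12*c - 700*t^3 + t^2*(-570*c - 350) + t*(94*c^2 - 68*c - 42)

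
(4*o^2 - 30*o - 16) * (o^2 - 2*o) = 4*o^4 - 38*o^3 + 44*o^2 + 32*o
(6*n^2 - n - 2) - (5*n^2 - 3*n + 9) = n^2 + 2*n - 11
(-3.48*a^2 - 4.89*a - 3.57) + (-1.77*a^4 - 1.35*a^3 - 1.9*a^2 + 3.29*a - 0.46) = -1.77*a^4 - 1.35*a^3 - 5.38*a^2 - 1.6*a - 4.03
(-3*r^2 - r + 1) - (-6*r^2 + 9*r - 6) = 3*r^2 - 10*r + 7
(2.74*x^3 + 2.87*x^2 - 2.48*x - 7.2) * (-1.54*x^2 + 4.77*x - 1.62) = -4.2196*x^5 + 8.65*x^4 + 13.0703*x^3 - 5.391*x^2 - 30.3264*x + 11.664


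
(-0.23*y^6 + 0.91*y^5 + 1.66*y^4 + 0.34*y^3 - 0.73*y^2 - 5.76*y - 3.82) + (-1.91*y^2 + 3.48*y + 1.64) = -0.23*y^6 + 0.91*y^5 + 1.66*y^4 + 0.34*y^3 - 2.64*y^2 - 2.28*y - 2.18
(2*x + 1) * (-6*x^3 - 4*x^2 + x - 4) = -12*x^4 - 14*x^3 - 2*x^2 - 7*x - 4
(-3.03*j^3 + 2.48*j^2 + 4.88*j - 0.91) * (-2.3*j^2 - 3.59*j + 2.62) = 6.969*j^5 + 5.1737*j^4 - 28.0658*j^3 - 8.9286*j^2 + 16.0525*j - 2.3842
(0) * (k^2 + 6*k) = 0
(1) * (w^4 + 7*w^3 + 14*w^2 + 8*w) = w^4 + 7*w^3 + 14*w^2 + 8*w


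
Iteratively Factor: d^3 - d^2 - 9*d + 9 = (d - 3)*(d^2 + 2*d - 3) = (d - 3)*(d - 1)*(d + 3)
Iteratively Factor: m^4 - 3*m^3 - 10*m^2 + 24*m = (m + 3)*(m^3 - 6*m^2 + 8*m) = m*(m + 3)*(m^2 - 6*m + 8) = m*(m - 4)*(m + 3)*(m - 2)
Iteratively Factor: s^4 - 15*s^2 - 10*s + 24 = (s - 4)*(s^3 + 4*s^2 + s - 6) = (s - 4)*(s - 1)*(s^2 + 5*s + 6) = (s - 4)*(s - 1)*(s + 2)*(s + 3)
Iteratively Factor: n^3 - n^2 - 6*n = (n)*(n^2 - n - 6) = n*(n - 3)*(n + 2)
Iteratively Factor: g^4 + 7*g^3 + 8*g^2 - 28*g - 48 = (g + 2)*(g^3 + 5*g^2 - 2*g - 24) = (g + 2)*(g + 3)*(g^2 + 2*g - 8) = (g - 2)*(g + 2)*(g + 3)*(g + 4)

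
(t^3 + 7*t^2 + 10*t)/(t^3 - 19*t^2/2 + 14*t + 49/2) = 2*t*(t^2 + 7*t + 10)/(2*t^3 - 19*t^2 + 28*t + 49)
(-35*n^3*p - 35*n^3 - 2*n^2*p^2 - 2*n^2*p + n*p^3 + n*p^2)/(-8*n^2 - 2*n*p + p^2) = n*(35*n^2*p + 35*n^2 + 2*n*p^2 + 2*n*p - p^3 - p^2)/(8*n^2 + 2*n*p - p^2)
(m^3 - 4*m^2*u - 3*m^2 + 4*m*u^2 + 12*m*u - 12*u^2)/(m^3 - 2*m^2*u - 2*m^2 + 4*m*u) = (m^2 - 2*m*u - 3*m + 6*u)/(m*(m - 2))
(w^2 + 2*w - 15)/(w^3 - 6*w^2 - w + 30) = (w + 5)/(w^2 - 3*w - 10)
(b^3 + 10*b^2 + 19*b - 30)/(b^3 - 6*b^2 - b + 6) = (b^2 + 11*b + 30)/(b^2 - 5*b - 6)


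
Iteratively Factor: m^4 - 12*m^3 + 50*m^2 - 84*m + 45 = (m - 3)*(m^3 - 9*m^2 + 23*m - 15) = (m - 5)*(m - 3)*(m^2 - 4*m + 3) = (m - 5)*(m - 3)^2*(m - 1)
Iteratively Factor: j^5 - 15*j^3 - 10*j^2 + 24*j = (j + 2)*(j^4 - 2*j^3 - 11*j^2 + 12*j) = (j - 4)*(j + 2)*(j^3 + 2*j^2 - 3*j) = (j - 4)*(j + 2)*(j + 3)*(j^2 - j) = j*(j - 4)*(j + 2)*(j + 3)*(j - 1)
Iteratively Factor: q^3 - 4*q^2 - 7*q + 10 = (q - 1)*(q^2 - 3*q - 10) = (q - 5)*(q - 1)*(q + 2)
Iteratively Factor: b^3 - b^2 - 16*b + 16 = (b - 1)*(b^2 - 16) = (b - 1)*(b + 4)*(b - 4)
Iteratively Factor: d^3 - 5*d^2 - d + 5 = (d - 5)*(d^2 - 1) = (d - 5)*(d + 1)*(d - 1)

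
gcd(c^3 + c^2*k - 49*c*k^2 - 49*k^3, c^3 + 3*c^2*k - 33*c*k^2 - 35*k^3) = c^2 + 8*c*k + 7*k^2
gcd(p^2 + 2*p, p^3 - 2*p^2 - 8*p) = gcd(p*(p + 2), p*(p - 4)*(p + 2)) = p^2 + 2*p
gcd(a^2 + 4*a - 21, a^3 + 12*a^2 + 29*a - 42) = a + 7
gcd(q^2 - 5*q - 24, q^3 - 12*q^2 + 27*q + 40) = q - 8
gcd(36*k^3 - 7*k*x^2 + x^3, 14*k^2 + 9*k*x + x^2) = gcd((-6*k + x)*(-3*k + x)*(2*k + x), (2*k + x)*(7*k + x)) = 2*k + x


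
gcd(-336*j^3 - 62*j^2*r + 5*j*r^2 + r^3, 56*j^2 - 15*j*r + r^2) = -8*j + r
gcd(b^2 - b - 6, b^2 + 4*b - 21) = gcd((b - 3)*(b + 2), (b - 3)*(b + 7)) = b - 3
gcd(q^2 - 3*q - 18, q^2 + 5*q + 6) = q + 3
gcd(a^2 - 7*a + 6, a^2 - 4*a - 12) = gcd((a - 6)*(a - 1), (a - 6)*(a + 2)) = a - 6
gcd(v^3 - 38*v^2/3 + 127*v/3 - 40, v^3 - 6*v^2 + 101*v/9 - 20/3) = v^2 - 14*v/3 + 5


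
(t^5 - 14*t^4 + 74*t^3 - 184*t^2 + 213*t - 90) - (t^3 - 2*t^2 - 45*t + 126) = t^5 - 14*t^4 + 73*t^3 - 182*t^2 + 258*t - 216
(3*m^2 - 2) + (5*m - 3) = 3*m^2 + 5*m - 5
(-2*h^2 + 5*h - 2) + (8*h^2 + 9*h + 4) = 6*h^2 + 14*h + 2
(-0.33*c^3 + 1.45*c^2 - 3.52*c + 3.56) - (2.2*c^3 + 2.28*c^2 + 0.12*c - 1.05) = -2.53*c^3 - 0.83*c^2 - 3.64*c + 4.61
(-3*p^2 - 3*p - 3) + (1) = -3*p^2 - 3*p - 2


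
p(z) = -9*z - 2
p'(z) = -9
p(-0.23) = 0.07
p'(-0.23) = -9.00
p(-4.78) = 41.02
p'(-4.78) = -9.00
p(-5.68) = 49.12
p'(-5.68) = -9.00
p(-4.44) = 37.96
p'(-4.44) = -9.00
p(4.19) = -39.71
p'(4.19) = -9.00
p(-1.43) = 10.87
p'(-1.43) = -9.00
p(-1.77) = 13.93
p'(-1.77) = -9.00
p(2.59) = -25.31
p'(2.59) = -9.00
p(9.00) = -83.00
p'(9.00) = -9.00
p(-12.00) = 106.00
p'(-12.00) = -9.00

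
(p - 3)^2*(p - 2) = p^3 - 8*p^2 + 21*p - 18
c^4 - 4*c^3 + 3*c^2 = c^2*(c - 3)*(c - 1)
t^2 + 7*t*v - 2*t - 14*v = (t - 2)*(t + 7*v)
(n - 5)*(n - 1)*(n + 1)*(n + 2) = n^4 - 3*n^3 - 11*n^2 + 3*n + 10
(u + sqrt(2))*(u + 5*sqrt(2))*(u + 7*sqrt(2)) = u^3 + 13*sqrt(2)*u^2 + 94*u + 70*sqrt(2)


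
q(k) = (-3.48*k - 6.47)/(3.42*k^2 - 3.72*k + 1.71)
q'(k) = (3.72 - 6.84*k)*(-3.48*k - 6.47)/(3.42*k^2 - 3.72*k + 1.71)^2 - 3.48/(3.42*k^2 - 3.72*k + 1.71) = (11.9016*k^2 + 44.2548*k - 30.0192)/(11.6964*k^4 - 25.4448*k^3 + 25.5348*k^2 - 12.7224*k + 2.9241)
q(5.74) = -0.28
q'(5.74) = 0.07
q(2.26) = -1.33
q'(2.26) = 1.13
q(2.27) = -1.32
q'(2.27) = 1.11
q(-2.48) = 0.07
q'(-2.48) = -0.07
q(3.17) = -0.72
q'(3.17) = 0.39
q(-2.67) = 0.08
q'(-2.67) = -0.05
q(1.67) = -2.44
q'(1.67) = 3.04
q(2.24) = -1.35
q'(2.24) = 1.16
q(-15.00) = 0.06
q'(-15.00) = 0.00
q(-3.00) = 0.09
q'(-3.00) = -0.03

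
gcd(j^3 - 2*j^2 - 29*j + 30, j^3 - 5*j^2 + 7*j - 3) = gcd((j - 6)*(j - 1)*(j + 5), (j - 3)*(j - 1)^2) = j - 1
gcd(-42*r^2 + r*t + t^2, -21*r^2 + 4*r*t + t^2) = 7*r + t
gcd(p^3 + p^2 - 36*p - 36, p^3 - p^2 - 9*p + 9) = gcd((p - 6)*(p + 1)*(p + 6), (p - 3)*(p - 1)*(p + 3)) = 1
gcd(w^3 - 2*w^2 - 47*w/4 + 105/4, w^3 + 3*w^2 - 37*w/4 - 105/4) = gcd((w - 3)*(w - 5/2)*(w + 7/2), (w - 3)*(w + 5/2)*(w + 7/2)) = w^2 + w/2 - 21/2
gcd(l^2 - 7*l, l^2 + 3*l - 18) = 1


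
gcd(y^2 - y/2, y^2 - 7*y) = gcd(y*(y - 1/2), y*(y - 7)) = y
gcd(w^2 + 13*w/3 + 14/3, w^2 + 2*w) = w + 2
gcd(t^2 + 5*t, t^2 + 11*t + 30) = t + 5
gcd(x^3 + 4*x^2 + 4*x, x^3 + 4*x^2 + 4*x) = x^3 + 4*x^2 + 4*x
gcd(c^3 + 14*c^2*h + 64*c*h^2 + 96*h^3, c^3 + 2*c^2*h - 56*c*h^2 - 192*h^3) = c^2 + 10*c*h + 24*h^2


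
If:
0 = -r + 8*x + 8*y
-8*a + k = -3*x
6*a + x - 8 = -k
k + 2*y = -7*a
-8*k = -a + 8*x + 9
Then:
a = 73/49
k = -361/49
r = 1920/49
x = 45/7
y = -75/49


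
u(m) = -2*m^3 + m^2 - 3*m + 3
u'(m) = -6*m^2 + 2*m - 3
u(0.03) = 2.91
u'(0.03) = -2.95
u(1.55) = -6.70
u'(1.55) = -14.32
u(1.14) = -2.08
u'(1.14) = -8.52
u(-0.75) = 6.66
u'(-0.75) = -7.88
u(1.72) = -9.38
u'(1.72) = -17.31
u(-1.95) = 27.48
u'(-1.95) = -29.72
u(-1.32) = 13.30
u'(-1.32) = -16.09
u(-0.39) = 4.44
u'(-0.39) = -4.69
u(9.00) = -1401.00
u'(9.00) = -471.00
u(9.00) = -1401.00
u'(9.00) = -471.00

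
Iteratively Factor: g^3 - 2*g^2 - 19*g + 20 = (g + 4)*(g^2 - 6*g + 5) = (g - 1)*(g + 4)*(g - 5)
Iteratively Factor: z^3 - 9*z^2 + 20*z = (z - 5)*(z^2 - 4*z) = (z - 5)*(z - 4)*(z)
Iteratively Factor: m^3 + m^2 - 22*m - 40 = (m + 4)*(m^2 - 3*m - 10) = (m - 5)*(m + 4)*(m + 2)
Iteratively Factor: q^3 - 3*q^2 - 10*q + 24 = (q - 2)*(q^2 - q - 12) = (q - 2)*(q + 3)*(q - 4)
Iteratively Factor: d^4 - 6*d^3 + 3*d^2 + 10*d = (d + 1)*(d^3 - 7*d^2 + 10*d) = (d - 2)*(d + 1)*(d^2 - 5*d) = (d - 5)*(d - 2)*(d + 1)*(d)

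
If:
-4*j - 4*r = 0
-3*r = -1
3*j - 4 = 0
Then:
No Solution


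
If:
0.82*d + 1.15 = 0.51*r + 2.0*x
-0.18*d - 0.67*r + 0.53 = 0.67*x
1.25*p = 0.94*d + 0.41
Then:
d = 1.5569245165315*x - 0.780099812850905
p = 1.17080723643169*x - 0.25863505926388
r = 1.00062383031815 - 1.4182782283219*x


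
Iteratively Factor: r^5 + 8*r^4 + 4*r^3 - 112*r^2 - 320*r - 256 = (r - 4)*(r^4 + 12*r^3 + 52*r^2 + 96*r + 64) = (r - 4)*(r + 2)*(r^3 + 10*r^2 + 32*r + 32) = (r - 4)*(r + 2)*(r + 4)*(r^2 + 6*r + 8) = (r - 4)*(r + 2)*(r + 4)^2*(r + 2)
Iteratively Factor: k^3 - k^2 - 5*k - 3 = (k - 3)*(k^2 + 2*k + 1) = (k - 3)*(k + 1)*(k + 1)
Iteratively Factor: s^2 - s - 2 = (s + 1)*(s - 2)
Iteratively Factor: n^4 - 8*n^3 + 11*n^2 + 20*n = (n - 4)*(n^3 - 4*n^2 - 5*n) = (n - 5)*(n - 4)*(n^2 + n) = n*(n - 5)*(n - 4)*(n + 1)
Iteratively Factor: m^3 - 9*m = (m)*(m^2 - 9) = m*(m + 3)*(m - 3)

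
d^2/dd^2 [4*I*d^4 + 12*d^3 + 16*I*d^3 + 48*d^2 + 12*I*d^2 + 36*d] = 48*I*d^2 + 24*d*(3 + 4*I) + 96 + 24*I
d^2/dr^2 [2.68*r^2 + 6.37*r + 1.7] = 5.36000000000000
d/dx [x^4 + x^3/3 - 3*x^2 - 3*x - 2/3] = 4*x^3 + x^2 - 6*x - 3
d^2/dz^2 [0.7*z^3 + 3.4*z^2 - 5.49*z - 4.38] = 4.2*z + 6.8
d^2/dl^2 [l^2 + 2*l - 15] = 2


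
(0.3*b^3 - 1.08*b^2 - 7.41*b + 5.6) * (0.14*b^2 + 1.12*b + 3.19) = 0.042*b^5 + 0.1848*b^4 - 1.29*b^3 - 10.9604*b^2 - 17.3659*b + 17.864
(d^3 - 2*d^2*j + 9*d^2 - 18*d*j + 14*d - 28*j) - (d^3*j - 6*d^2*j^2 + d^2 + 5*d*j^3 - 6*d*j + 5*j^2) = -d^3*j + d^3 + 6*d^2*j^2 - 2*d^2*j + 8*d^2 - 5*d*j^3 - 12*d*j + 14*d - 5*j^2 - 28*j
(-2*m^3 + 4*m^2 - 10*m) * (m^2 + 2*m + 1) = -2*m^5 - 4*m^3 - 16*m^2 - 10*m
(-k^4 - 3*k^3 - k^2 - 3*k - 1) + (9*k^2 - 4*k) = -k^4 - 3*k^3 + 8*k^2 - 7*k - 1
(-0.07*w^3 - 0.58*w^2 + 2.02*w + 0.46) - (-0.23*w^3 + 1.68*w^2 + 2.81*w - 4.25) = 0.16*w^3 - 2.26*w^2 - 0.79*w + 4.71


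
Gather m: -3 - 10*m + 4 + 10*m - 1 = 0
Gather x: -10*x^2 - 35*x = -10*x^2 - 35*x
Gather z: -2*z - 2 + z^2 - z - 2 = z^2 - 3*z - 4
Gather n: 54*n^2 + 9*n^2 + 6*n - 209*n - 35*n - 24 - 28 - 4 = 63*n^2 - 238*n - 56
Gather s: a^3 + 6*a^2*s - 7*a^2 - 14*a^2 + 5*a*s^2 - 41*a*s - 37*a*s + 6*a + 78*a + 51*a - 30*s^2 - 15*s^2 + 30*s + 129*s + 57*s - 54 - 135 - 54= a^3 - 21*a^2 + 135*a + s^2*(5*a - 45) + s*(6*a^2 - 78*a + 216) - 243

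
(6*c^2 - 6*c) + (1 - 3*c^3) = -3*c^3 + 6*c^2 - 6*c + 1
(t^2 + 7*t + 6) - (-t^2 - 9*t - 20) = 2*t^2 + 16*t + 26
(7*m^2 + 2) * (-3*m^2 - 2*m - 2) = -21*m^4 - 14*m^3 - 20*m^2 - 4*m - 4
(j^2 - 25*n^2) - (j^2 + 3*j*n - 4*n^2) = -3*j*n - 21*n^2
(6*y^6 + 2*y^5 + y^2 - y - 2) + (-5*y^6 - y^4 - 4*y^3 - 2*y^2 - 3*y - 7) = y^6 + 2*y^5 - y^4 - 4*y^3 - y^2 - 4*y - 9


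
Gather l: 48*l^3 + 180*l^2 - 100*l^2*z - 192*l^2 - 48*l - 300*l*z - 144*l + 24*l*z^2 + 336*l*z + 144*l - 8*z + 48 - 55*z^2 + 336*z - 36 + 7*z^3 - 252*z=48*l^3 + l^2*(-100*z - 12) + l*(24*z^2 + 36*z - 48) + 7*z^3 - 55*z^2 + 76*z + 12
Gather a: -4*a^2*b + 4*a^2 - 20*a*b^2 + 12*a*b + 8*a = a^2*(4 - 4*b) + a*(-20*b^2 + 12*b + 8)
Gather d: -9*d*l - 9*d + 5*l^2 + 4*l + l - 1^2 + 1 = d*(-9*l - 9) + 5*l^2 + 5*l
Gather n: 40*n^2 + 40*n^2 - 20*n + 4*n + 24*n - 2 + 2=80*n^2 + 8*n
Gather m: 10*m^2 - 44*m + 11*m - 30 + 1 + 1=10*m^2 - 33*m - 28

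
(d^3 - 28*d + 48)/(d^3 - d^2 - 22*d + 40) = (d + 6)/(d + 5)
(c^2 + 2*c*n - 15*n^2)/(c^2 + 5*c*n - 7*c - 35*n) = (c - 3*n)/(c - 7)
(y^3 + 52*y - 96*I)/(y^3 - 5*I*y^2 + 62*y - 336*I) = (y - 2*I)/(y - 7*I)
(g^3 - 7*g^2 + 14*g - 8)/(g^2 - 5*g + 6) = (g^2 - 5*g + 4)/(g - 3)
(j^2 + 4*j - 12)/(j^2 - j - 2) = (j + 6)/(j + 1)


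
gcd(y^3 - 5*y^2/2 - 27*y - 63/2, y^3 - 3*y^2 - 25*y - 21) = y^2 - 4*y - 21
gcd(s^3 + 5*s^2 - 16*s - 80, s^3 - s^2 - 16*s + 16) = s^2 - 16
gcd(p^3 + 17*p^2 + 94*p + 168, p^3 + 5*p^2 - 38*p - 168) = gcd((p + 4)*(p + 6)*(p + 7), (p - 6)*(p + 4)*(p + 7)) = p^2 + 11*p + 28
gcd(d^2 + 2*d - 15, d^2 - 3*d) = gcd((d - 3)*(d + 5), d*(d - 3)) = d - 3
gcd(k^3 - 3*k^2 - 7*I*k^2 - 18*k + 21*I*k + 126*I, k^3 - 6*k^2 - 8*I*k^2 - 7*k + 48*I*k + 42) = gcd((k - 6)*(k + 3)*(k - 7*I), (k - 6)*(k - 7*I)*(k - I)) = k^2 + k*(-6 - 7*I) + 42*I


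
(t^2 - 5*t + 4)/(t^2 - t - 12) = (t - 1)/(t + 3)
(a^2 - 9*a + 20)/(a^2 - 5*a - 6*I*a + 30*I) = (a - 4)/(a - 6*I)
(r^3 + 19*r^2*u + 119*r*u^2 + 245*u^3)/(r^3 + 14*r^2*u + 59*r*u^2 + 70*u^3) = (r + 7*u)/(r + 2*u)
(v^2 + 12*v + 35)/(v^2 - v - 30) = (v + 7)/(v - 6)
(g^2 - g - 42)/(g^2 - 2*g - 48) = (g - 7)/(g - 8)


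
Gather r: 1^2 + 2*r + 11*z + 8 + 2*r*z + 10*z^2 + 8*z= r*(2*z + 2) + 10*z^2 + 19*z + 9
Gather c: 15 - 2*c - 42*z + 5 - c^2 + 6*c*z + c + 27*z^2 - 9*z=-c^2 + c*(6*z - 1) + 27*z^2 - 51*z + 20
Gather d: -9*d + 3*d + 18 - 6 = 12 - 6*d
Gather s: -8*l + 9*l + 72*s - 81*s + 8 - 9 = l - 9*s - 1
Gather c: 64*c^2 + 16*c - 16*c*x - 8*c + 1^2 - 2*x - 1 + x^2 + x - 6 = 64*c^2 + c*(8 - 16*x) + x^2 - x - 6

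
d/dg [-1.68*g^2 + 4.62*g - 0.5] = 4.62 - 3.36*g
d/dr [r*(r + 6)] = 2*r + 6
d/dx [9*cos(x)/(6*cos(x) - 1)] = 9*sin(x)/(6*cos(x) - 1)^2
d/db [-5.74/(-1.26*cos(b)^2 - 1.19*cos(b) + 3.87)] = (14.4648*cos(b) + 6.8306)*sin(b)/(1.26*cos(b)^2 + 1.19*cos(b) - 3.87)^2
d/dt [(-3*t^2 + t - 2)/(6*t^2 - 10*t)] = (6*t^2 + 6*t - 5)/(t^2*(9*t^2 - 30*t + 25))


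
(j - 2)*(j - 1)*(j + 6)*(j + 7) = j^4 + 10*j^3 + 5*j^2 - 100*j + 84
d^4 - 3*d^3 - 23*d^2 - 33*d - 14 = (d - 7)*(d + 1)^2*(d + 2)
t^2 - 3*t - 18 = (t - 6)*(t + 3)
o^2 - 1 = (o - 1)*(o + 1)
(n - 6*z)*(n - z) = n^2 - 7*n*z + 6*z^2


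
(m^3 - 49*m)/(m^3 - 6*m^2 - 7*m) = (m + 7)/(m + 1)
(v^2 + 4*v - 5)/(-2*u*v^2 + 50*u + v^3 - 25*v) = (1 - v)/(2*u*v - 10*u - v^2 + 5*v)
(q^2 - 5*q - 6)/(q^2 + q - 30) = (q^2 - 5*q - 6)/(q^2 + q - 30)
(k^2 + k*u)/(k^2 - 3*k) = (k + u)/(k - 3)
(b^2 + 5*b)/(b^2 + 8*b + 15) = b/(b + 3)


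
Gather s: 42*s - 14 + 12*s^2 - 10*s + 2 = 12*s^2 + 32*s - 12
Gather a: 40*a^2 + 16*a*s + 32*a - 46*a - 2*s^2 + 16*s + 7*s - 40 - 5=40*a^2 + a*(16*s - 14) - 2*s^2 + 23*s - 45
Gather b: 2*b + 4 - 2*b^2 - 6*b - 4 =-2*b^2 - 4*b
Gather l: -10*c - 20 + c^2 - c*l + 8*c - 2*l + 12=c^2 - 2*c + l*(-c - 2) - 8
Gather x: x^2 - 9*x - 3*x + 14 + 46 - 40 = x^2 - 12*x + 20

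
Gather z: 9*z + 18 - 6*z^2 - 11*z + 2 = -6*z^2 - 2*z + 20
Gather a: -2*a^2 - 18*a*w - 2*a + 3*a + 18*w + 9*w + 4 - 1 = -2*a^2 + a*(1 - 18*w) + 27*w + 3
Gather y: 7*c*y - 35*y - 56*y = y*(7*c - 91)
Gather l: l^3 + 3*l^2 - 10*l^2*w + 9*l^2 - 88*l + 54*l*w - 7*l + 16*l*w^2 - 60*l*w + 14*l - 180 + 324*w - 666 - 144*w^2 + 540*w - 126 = l^3 + l^2*(12 - 10*w) + l*(16*w^2 - 6*w - 81) - 144*w^2 + 864*w - 972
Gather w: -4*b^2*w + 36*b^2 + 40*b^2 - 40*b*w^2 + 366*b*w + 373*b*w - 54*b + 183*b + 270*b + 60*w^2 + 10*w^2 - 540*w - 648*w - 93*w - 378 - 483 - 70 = 76*b^2 + 399*b + w^2*(70 - 40*b) + w*(-4*b^2 + 739*b - 1281) - 931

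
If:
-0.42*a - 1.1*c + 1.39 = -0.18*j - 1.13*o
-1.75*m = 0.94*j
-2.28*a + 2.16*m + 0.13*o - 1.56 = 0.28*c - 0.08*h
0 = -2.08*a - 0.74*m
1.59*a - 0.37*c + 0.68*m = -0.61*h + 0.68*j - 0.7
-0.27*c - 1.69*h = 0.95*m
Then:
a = -0.27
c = 3.19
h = -0.94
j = -1.42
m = 0.76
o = 2.00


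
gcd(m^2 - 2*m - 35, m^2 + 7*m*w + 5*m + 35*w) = m + 5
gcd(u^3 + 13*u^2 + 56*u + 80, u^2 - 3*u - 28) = u + 4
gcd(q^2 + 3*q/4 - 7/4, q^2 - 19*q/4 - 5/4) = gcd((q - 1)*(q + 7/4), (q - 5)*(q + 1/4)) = 1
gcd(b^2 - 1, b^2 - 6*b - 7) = b + 1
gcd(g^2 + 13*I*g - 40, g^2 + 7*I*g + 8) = g + 8*I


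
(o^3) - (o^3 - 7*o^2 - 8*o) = 7*o^2 + 8*o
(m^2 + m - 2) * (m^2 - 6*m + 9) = m^4 - 5*m^3 + m^2 + 21*m - 18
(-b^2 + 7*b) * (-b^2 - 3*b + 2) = b^4 - 4*b^3 - 23*b^2 + 14*b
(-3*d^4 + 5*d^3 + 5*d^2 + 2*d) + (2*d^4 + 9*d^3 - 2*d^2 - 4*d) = -d^4 + 14*d^3 + 3*d^2 - 2*d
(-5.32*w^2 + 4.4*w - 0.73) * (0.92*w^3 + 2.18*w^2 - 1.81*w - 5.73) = -4.8944*w^5 - 7.5496*w^4 + 18.5496*w^3 + 20.9282*w^2 - 23.8907*w + 4.1829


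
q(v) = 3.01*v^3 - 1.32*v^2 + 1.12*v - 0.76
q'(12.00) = 1269.76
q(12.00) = 5023.88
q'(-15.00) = 2072.47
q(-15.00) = -10473.31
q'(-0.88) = 10.44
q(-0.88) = -4.82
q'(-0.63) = 6.37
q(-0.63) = -2.74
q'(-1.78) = 34.43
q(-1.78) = -23.91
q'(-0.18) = 1.89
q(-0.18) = -1.02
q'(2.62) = 56.19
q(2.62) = 47.25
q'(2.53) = 52.24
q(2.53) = 42.37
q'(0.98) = 7.21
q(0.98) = 1.90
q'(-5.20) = 259.02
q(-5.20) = -465.51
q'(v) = 9.03*v^2 - 2.64*v + 1.12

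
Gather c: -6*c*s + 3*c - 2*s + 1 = c*(3 - 6*s) - 2*s + 1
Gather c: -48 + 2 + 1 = -45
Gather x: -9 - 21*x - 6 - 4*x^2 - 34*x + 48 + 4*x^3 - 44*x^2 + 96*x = 4*x^3 - 48*x^2 + 41*x + 33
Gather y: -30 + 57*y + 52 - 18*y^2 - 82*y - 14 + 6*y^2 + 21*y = -12*y^2 - 4*y + 8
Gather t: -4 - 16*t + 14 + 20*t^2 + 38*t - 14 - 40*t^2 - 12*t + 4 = -20*t^2 + 10*t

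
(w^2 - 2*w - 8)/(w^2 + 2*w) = (w - 4)/w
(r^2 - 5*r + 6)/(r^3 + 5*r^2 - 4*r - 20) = (r - 3)/(r^2 + 7*r + 10)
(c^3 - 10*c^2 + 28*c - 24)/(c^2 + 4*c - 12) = (c^2 - 8*c + 12)/(c + 6)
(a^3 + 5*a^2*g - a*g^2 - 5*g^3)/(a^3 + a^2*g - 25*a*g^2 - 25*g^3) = (a - g)/(a - 5*g)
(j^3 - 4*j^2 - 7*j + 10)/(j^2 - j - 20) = (j^2 + j - 2)/(j + 4)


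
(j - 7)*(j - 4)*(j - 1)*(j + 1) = j^4 - 11*j^3 + 27*j^2 + 11*j - 28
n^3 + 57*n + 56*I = (n - 8*I)*(n + I)*(n + 7*I)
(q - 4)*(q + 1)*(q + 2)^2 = q^4 + q^3 - 12*q^2 - 28*q - 16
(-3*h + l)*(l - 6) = -3*h*l + 18*h + l^2 - 6*l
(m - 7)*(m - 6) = m^2 - 13*m + 42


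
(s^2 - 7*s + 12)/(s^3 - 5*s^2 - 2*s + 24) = 1/(s + 2)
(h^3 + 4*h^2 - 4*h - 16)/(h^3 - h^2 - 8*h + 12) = (h^2 + 6*h + 8)/(h^2 + h - 6)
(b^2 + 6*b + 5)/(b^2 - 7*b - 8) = (b + 5)/(b - 8)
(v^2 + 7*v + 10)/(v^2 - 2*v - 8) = (v + 5)/(v - 4)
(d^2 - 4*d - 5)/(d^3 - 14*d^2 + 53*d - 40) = (d + 1)/(d^2 - 9*d + 8)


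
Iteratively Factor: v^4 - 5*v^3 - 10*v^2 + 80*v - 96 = (v - 4)*(v^3 - v^2 - 14*v + 24) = (v - 4)*(v - 2)*(v^2 + v - 12) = (v - 4)*(v - 3)*(v - 2)*(v + 4)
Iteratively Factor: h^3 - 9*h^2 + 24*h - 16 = (h - 4)*(h^2 - 5*h + 4) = (h - 4)^2*(h - 1)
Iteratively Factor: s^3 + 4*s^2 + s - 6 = (s + 3)*(s^2 + s - 2) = (s + 2)*(s + 3)*(s - 1)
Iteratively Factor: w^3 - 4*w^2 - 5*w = (w + 1)*(w^2 - 5*w) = w*(w + 1)*(w - 5)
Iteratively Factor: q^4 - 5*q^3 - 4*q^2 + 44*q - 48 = (q - 2)*(q^3 - 3*q^2 - 10*q + 24) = (q - 2)^2*(q^2 - q - 12) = (q - 4)*(q - 2)^2*(q + 3)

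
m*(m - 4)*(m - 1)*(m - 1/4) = m^4 - 21*m^3/4 + 21*m^2/4 - m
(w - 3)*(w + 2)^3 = w^4 + 3*w^3 - 6*w^2 - 28*w - 24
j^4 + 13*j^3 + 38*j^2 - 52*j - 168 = (j - 2)*(j + 2)*(j + 6)*(j + 7)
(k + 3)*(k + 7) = k^2 + 10*k + 21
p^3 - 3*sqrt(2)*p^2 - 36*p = p*(p - 6*sqrt(2))*(p + 3*sqrt(2))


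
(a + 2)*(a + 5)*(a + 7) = a^3 + 14*a^2 + 59*a + 70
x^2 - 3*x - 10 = (x - 5)*(x + 2)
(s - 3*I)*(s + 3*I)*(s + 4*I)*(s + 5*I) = s^4 + 9*I*s^3 - 11*s^2 + 81*I*s - 180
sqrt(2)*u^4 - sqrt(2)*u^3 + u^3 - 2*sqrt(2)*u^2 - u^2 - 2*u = u*(u - 2)*(u + 1)*(sqrt(2)*u + 1)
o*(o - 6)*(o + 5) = o^3 - o^2 - 30*o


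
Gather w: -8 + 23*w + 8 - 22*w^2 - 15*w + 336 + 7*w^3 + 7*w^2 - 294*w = 7*w^3 - 15*w^2 - 286*w + 336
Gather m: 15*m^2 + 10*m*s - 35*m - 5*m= 15*m^2 + m*(10*s - 40)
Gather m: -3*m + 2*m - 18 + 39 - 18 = 3 - m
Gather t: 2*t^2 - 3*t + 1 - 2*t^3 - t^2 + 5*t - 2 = -2*t^3 + t^2 + 2*t - 1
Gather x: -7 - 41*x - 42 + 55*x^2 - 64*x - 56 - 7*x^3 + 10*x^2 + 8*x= -7*x^3 + 65*x^2 - 97*x - 105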